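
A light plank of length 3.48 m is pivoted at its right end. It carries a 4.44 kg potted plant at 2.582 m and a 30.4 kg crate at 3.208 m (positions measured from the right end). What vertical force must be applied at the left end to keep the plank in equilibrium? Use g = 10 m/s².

F ≈ 313 N

Taking torques about the right end:
Potted plant: 4.44 × 10 = 44.4 N down at 2.582 m → arm 2.582 m, τ = 44.4 × 2.582 = 114.6 N·m counterclockwise.
Crate: 30.4 × 10 = 304 N down at 3.208 m → arm 3.208 m, τ = 304 × 3.208 = 975.2 N·m counterclockwise.
Net moment of the loads = 1090 N·m counterclockwise.
The upward force F acts at the left end, arm 3.48 m, giving F × 3.48 clockwise.
Setting net torque to zero: F × 3.48 = 1090 → F = 1090 / 3.48 = 313 N.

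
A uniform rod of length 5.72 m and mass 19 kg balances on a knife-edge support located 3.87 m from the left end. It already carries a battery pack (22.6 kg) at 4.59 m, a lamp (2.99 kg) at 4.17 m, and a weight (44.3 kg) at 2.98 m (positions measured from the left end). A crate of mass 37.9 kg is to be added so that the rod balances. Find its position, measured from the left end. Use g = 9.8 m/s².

Sum moments about the knife-edge support (at 3.87 m from the left end) (the support reaction has zero arm there).
Beam weight: 19 × 9.8 = 186.2 N down at 2.86 m → arm 1.01 m, τ = 186.2 × 1.01 = 188.1 N·m counterclockwise.
Battery pack: 22.6 × 9.8 = 221.5 N down at 4.59 m → arm 0.72 m, τ = 221.5 × 0.72 = 159.5 N·m clockwise.
Lamp: 2.99 × 9.8 = 29.3 N down at 4.17 m → arm 0.3 m, τ = 29.3 × 0.3 = 8.79 N·m clockwise.
Weight: 44.3 × 9.8 = 434.1 N down at 2.98 m → arm 0.89 m, τ = 434.1 × 0.89 = 386.3 N·m counterclockwise.
Net moment of existing loads = 406.1 N·m counterclockwise.
The crate weighs 37.9 × 9.8 = 371.4 N and must supply an equal clockwise moment, so its lever arm about the knife-edge support is 406.1 / 371.4 = 1.09 m.
That puts it at 3.87 + 1.09 = 4.96 m from the left end.

x ≈ 4.96 m from the left end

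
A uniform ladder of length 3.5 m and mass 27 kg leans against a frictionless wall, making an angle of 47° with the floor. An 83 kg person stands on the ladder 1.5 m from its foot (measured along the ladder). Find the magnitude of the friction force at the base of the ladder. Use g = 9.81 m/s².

Take moments about the foot of the ladder.
Ladder weight 27×9.81 = 264.9 N acts at 1.75 m along the ladder; its horizontal arm is 1.75·cos47° = 1.193 m → τ = 316 N·m clockwise.
Person: 83×9.81 = 814.2 N at 1.5 m → arm 1.023 m → τ = 832.9 N·m clockwise.
Wall normal N acts horizontally at the top; its moment arm is the height L sinθ = 3.5·sin47° = 2.56 m, counterclockwise.
For rotational equilibrium, N × 2.56 = 1149, so N = 449 N.
ΣFx = 0: friction at the foot balances the wall's push, so f = N_wall = 449 N.

f ≈ 449 N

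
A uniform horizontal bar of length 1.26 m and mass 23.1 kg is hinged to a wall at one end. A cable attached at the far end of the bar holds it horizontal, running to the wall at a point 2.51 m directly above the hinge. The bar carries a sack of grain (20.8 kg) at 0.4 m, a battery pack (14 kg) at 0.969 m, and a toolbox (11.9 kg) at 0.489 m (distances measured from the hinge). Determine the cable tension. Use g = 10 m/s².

Taking torques about the hinge:
Beam weight: 23.1 × 10 = 231 N down at 0.63 m → arm 0.63 m, τ = 231 × 0.63 = 145.5 N·m clockwise.
Sack of grain: 20.8 × 10 = 208 N down at 0.4 m → arm 0.4 m, τ = 208 × 0.4 = 83.2 N·m clockwise.
Battery pack: 14 × 10 = 140 N down at 0.969 m → arm 0.969 m, τ = 140 × 0.969 = 135.7 N·m clockwise.
Toolbox: 11.9 × 10 = 119 N down at 0.489 m → arm 0.489 m, τ = 119 × 0.489 = 58.19 N·m clockwise.
Total clockwise load moment = 422.6 N·m.
The cable tension T acts at 1.26 m; only its component perpendicular to the bar, T sinθ, produces torque. sinθ = h/√(h²+d²) = 2.51/√(2.51²+1.26²) = 0.8937.
Balancing moments: T × 1.26 × 0.8937 = 422.6, giving T = 422.6 / 1.126 = 375 N.

T ≈ 375 N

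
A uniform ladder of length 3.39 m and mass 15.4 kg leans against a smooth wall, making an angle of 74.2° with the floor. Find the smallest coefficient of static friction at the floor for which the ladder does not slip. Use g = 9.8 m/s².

μ_min ≈ 0.141

Sum moments about the foot of the ladder (the floor normal and friction both act there and drop out).
Ladder weight 15.4×9.8 = 150.9 N acts at 1.695 m along the ladder; its horizontal arm is 1.695·cos74.2° = 0.4615 m → τ = 69.64 N·m clockwise.
Wall normal N acts horizontally at the top; its moment arm is the height L sinθ = 3.39·sin74.2° = 3.262 m, counterclockwise.
Balancing moments: N × 3.262 = 69.64, giving N = 21.35 N.
ΣFx = 0 ⇒ f = N_wall = 21.35 N. ΣFy = 0 ⇒ N_floor = 150.9 N.
μ_min = f / N_floor = 21.35 / 150.9 = 0.141.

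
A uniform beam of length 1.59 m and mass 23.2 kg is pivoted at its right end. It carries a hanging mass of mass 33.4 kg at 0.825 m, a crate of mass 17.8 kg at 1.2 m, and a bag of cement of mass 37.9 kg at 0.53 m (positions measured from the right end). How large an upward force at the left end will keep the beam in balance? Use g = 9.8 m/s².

Sum moments about the right end (the unknown pivot reaction has zero arm there).
Beam weight: 23.2 × 9.8 = 227.4 N down at 0.795 m → arm 0.795 m, τ = 227.4 × 0.795 = 180.8 N·m counterclockwise.
Hanging mass: 33.4 × 9.8 = 327.3 N down at 0.825 m → arm 0.825 m, τ = 327.3 × 0.825 = 270 N·m counterclockwise.
Crate: 17.8 × 9.8 = 174.4 N down at 1.2 m → arm 1.2 m, τ = 174.4 × 1.2 = 209.3 N·m counterclockwise.
Bag of cement: 37.9 × 9.8 = 371.4 N down at 0.53 m → arm 0.53 m, τ = 371.4 × 0.53 = 196.8 N·m counterclockwise.
Net moment of the loads = 856.9 N·m counterclockwise.
The upward force F acts at the left end, arm 1.59 m, giving F × 1.59 clockwise.
Balancing moments: F × 1.59 = 856.9, giving F = 856.9 / 1.59 = 539 N.

F ≈ 539 N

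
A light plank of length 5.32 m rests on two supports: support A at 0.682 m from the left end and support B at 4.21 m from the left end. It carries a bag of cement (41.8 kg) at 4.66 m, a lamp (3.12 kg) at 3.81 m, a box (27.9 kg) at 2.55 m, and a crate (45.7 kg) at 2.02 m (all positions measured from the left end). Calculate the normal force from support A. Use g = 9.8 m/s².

Sum moments about support B (its reaction then has zero moment arm).
Bag of cement: 41.8 × 9.8 = 409.6 N down at 4.66 m → arm 0.45 m, τ = 409.6 × 0.45 = 184.3 N·m clockwise.
Lamp: 3.12 × 9.8 = 30.58 N down at 3.81 m → arm 0.4 m, τ = 30.58 × 0.4 = 12.23 N·m counterclockwise.
Box: 27.9 × 9.8 = 273.4 N down at 2.55 m → arm 1.66 m, τ = 273.4 × 1.66 = 453.8 N·m counterclockwise.
Crate: 45.7 × 9.8 = 447.9 N down at 2.02 m → arm 2.19 m, τ = 447.9 × 2.19 = 980.9 N·m counterclockwise.
Net load moment about support B = 1263 N·m counterclockwise.
Reaction R at support A is upward at 0.682 m, arm 3.528 m → moment R × 3.528 clockwise.
For rotational equilibrium, R × 3.528 = 1263, so R = 358 N.

R_A ≈ 358 N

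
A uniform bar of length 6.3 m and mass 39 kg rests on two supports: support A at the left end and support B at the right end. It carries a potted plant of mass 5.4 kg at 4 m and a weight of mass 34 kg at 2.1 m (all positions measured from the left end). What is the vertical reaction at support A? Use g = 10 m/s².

R_A ≈ 441 N

Take moments about support B.
Beam weight: 39 × 10 = 390 N down at 3.15 m → arm 3.15 m, τ = 390 × 3.15 = 1228 N·m counterclockwise.
Potted plant: 5.4 × 10 = 54 N down at 4 m → arm 2.3 m, τ = 54 × 2.3 = 124.2 N·m counterclockwise.
Weight: 34 × 10 = 340 N down at 2.1 m → arm 4.2 m, τ = 340 × 4.2 = 1428 N·m counterclockwise.
Net load moment about support B = 2780 N·m counterclockwise.
Reaction R at support A is upward at 0 m, arm 6.3 m → moment R × 6.3 clockwise.
Setting net torque to zero: R × 6.3 = 2780 → R = 441 N.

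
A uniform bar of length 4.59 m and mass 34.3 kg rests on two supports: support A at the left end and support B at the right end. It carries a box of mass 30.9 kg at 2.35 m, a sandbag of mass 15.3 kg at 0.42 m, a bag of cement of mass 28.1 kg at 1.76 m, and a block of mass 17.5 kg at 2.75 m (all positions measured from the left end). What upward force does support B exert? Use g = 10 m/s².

Choose support A as the axis so its reaction then has zero moment arm.
Beam weight: 34.3 × 10 = 343 N down at 2.295 m → arm 2.295 m, τ = 343 × 2.295 = 787.2 N·m clockwise.
Box: 30.9 × 10 = 309 N down at 2.35 m → arm 2.35 m, τ = 309 × 2.35 = 726.1 N·m clockwise.
Sandbag: 15.3 × 10 = 153 N down at 0.42 m → arm 0.42 m, τ = 153 × 0.42 = 64.26 N·m clockwise.
Bag of cement: 28.1 × 10 = 281 N down at 1.76 m → arm 1.76 m, τ = 281 × 1.76 = 494.6 N·m clockwise.
Block: 17.5 × 10 = 175 N down at 2.75 m → arm 2.75 m, τ = 175 × 2.75 = 481.2 N·m clockwise.
Net load moment about support A = 2553 N·m clockwise.
Reaction R at support B is upward at 4.59 m, arm 4.59 m → moment R × 4.59 counterclockwise.
Balancing moments: R × 4.59 = 2553, giving R = 556 N.

R_B ≈ 556 N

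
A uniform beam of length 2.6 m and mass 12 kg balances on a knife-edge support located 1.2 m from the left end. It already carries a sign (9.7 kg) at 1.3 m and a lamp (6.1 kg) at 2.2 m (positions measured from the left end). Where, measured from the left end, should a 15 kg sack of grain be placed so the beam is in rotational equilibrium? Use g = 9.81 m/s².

x ≈ 0.649 m from the left end

Choose the knife-edge support (at 1.2 m from the left end) as the axis so the support reaction has zero arm there.
Beam weight: 12 × 9.81 = 117.7 N down at 1.3 m → arm 0.1 m, τ = 117.7 × 0.1 = 11.77 N·m clockwise.
Sign: 9.7 × 9.81 = 95.16 N down at 1.3 m → arm 0.1 m, τ = 95.16 × 0.1 = 9.516 N·m clockwise.
Lamp: 6.1 × 9.81 = 59.84 N down at 2.2 m → arm 1 m, τ = 59.84 × 1 = 59.84 N·m clockwise.
Net moment of existing loads = 81.13 N·m clockwise.
The sack of grain weighs 15 × 9.81 = 147.2 N and must supply an equal counterclockwise moment, so its lever arm about the knife-edge support is 81.13 / 147.2 = 0.551 m.
That puts it at 1.2 − 0.551 = 0.649 m from the left end.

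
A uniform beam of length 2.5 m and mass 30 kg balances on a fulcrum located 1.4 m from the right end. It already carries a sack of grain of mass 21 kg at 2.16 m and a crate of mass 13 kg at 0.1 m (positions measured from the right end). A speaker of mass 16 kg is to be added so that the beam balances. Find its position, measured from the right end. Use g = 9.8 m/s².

x ≈ 1.74 m from the right end

Take moments about the fulcrum (at 1.4 m from the right end).
Beam weight: 30 × 9.8 = 294 N down at 1.25 m → arm 0.15 m, τ = 294 × 0.15 = 44.1 N·m clockwise.
Sack of grain: 21 × 9.8 = 205.8 N down at 2.16 m → arm 0.76 m, τ = 205.8 × 0.76 = 156.4 N·m counterclockwise.
Crate: 13 × 9.8 = 127.4 N down at 0.1 m → arm 1.3 m, τ = 127.4 × 1.3 = 165.6 N·m clockwise.
Net moment of existing loads = 53.3 N·m clockwise.
The speaker weighs 16 × 9.8 = 156.8 N and must supply an equal counterclockwise moment, so its lever arm about the fulcrum is 53.3 / 156.8 = 0.34 m.
That puts it at 1.4 + 0.34 = 1.74 m from the right end.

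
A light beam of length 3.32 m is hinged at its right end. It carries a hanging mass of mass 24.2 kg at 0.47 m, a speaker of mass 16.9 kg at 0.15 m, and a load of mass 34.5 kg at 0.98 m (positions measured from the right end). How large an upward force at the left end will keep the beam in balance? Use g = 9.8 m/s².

Choose the right end as the axis so the unknown pivot reaction has zero arm there.
Hanging mass: 24.2 × 9.8 = 237.2 N down at 0.47 m → arm 0.47 m, τ = 237.2 × 0.47 = 111.5 N·m counterclockwise.
Speaker: 16.9 × 9.8 = 165.6 N down at 0.15 m → arm 0.15 m, τ = 165.6 × 0.15 = 24.84 N·m counterclockwise.
Load: 34.5 × 9.8 = 338.1 N down at 0.98 m → arm 0.98 m, τ = 338.1 × 0.98 = 331.3 N·m counterclockwise.
Net moment of the loads = 467.6 N·m counterclockwise.
The upward force F acts at the left end, arm 3.32 m, giving F × 3.32 clockwise.
Balancing moments: F × 3.32 = 467.6, giving F = 467.6 / 3.32 = 141 N.

F ≈ 141 N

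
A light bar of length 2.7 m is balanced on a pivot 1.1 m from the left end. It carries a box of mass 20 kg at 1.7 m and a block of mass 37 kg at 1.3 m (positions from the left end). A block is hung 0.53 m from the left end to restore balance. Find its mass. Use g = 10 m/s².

m ≈ 34 kg

Choose the pivot (at 1.1 m from the left end) as the axis so the support reaction has zero arm there.
Box: 20 × 10 = 200 N down at 1.7 m → arm 0.6 m, τ = 200 × 0.6 = 120 N·m clockwise.
Block: 37 × 10 = 370 N down at 1.3 m → arm 0.2 m, τ = 370 × 0.2 = 74 N·m clockwise.
Net moment of known loads = 194 N·m clockwise.
An unknown mass m at 0.53 m has arm 0.57 m; its moment is m·g·0.57 counterclockwise.
Setting net torque to zero: m × 10 × 0.57 = 194 → m = 194 / (10 × 0.57) = 34 kg.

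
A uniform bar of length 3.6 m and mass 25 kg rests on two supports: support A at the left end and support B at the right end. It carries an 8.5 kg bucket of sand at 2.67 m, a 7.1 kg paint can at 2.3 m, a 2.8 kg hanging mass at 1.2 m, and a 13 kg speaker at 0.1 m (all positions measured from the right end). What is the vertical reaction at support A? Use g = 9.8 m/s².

Choose support B as the axis so its reaction then has zero moment arm.
Beam weight: 25 × 9.8 = 245 N down at 1.8 m → arm 1.8 m, τ = 245 × 1.8 = 441 N·m counterclockwise.
Bucket of sand: 8.5 × 9.8 = 83.3 N down at 2.67 m → arm 2.67 m, τ = 83.3 × 2.67 = 222.4 N·m counterclockwise.
Paint can: 7.1 × 9.8 = 69.58 N down at 2.3 m → arm 2.3 m, τ = 69.58 × 2.3 = 160 N·m counterclockwise.
Hanging mass: 2.8 × 9.8 = 27.44 N down at 1.2 m → arm 1.2 m, τ = 27.44 × 1.2 = 32.93 N·m counterclockwise.
Speaker: 13 × 9.8 = 127.4 N down at 0.1 m → arm 0.1 m, τ = 127.4 × 0.1 = 12.74 N·m counterclockwise.
Net load moment about support B = 869.1 N·m counterclockwise.
Reaction R at support A is upward at 3.6 m, arm 3.6 m → moment R × 3.6 clockwise.
For rotational equilibrium, R × 3.6 = 869.1, so R = 241 N.

R_A ≈ 241 N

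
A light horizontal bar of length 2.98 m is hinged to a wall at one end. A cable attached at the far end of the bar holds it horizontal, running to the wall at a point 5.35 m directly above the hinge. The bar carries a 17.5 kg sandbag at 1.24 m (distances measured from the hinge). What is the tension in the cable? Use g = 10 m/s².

Taking torques about the hinge:
Sandbag: 17.5 × 10 = 175 N down at 1.24 m → arm 1.24 m, τ = 175 × 1.24 = 217 N·m clockwise.
Total clockwise load moment = 217 N·m.
The cable tension T acts at 2.98 m; only its component perpendicular to the bar, T sinθ, produces torque. sinθ = h/√(h²+d²) = 5.35/√(5.35²+2.98²) = 0.8736.
Balancing moments: T × 2.98 × 0.8736 = 217, giving T = 217 / 2.603 = 83.4 N.

T ≈ 83.4 N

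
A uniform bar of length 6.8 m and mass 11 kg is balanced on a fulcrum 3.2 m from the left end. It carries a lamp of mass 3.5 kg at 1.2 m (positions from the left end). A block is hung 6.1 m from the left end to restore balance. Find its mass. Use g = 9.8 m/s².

m ≈ 1.66 kg

Choose the fulcrum (at 3.2 m from the left end) as the axis so the support reaction has zero arm there.
Beam weight: 11 × 9.8 = 107.8 N down at 3.4 m → arm 0.2 m, τ = 107.8 × 0.2 = 21.56 N·m clockwise.
Lamp: 3.5 × 9.8 = 34.3 N down at 1.2 m → arm 2 m, τ = 34.3 × 2 = 68.6 N·m counterclockwise.
Net moment of known loads = 47.04 N·m counterclockwise.
An unknown mass m at 6.1 m has arm 2.9 m; its moment is m·g·2.9 clockwise.
Στ = 0 ⇒ m × 9.8 × 2.9 = 47.04 ⇒ m = 47.04 / (9.8 × 2.9) = 1.66 kg.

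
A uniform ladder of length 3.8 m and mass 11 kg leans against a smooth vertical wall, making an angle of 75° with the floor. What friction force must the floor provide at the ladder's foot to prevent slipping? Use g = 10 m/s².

Take moments about the foot of the ladder.
Ladder weight 11×10 = 110 N acts at 1.9 m along the ladder; its horizontal arm is 1.9·cos75° = 0.4918 m → τ = 54.1 N·m clockwise.
Wall normal N acts horizontally at the top; its moment arm is the height L sinθ = 3.8·sin75° = 3.671 m, counterclockwise.
Balancing moments: N × 3.671 = 54.1, giving N = 14.7 N.
ΣFx = 0: friction at the foot balances the wall's push, so f = N_wall = 14.7 N.

f ≈ 14.7 N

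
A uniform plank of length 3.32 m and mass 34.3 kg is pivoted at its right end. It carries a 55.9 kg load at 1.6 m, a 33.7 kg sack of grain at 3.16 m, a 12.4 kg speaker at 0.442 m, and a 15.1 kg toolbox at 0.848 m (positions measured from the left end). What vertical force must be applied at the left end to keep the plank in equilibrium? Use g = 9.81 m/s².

F ≈ 684 N

About the right end:
Beam weight: 34.3 × 9.81 = 336.5 N down at 1.66 m → arm 1.66 m, τ = 336.5 × 1.66 = 558.6 N·m counterclockwise.
Load: 55.9 × 9.81 = 548.4 N down at 1.6 m → arm 1.72 m, τ = 548.4 × 1.72 = 943.2 N·m counterclockwise.
Sack of grain: 33.7 × 9.81 = 330.6 N down at 3.16 m → arm 0.16 m, τ = 330.6 × 0.16 = 52.9 N·m counterclockwise.
Speaker: 12.4 × 9.81 = 121.6 N down at 0.442 m → arm 2.878 m, τ = 121.6 × 2.878 = 350 N·m counterclockwise.
Toolbox: 15.1 × 9.81 = 148.1 N down at 0.848 m → arm 2.472 m, τ = 148.1 × 2.472 = 366.1 N·m counterclockwise.
Net moment of the loads = 2271 N·m counterclockwise.
The upward force F acts at the left end, arm 3.32 m, giving F × 3.32 clockwise.
For rotational equilibrium, F × 3.32 = 2271, so F = 2271 / 3.32 = 684 N.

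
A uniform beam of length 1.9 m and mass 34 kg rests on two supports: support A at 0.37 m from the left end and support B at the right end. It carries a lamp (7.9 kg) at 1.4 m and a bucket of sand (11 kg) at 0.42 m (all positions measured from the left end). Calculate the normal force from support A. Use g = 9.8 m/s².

R_A ≈ 336 N

Take moments about support B.
Beam weight: 34 × 9.8 = 333.2 N down at 0.95 m → arm 0.95 m, τ = 333.2 × 0.95 = 316.5 N·m counterclockwise.
Lamp: 7.9 × 9.8 = 77.42 N down at 1.4 m → arm 0.5 m, τ = 77.42 × 0.5 = 38.71 N·m counterclockwise.
Bucket of sand: 11 × 9.8 = 107.8 N down at 0.42 m → arm 1.48 m, τ = 107.8 × 1.48 = 159.5 N·m counterclockwise.
Net load moment about support B = 514.7 N·m counterclockwise.
Reaction R at support A is upward at 0.37 m, arm 1.53 m → moment R × 1.53 clockwise.
Balancing moments: R × 1.53 = 514.7, giving R = 336 N.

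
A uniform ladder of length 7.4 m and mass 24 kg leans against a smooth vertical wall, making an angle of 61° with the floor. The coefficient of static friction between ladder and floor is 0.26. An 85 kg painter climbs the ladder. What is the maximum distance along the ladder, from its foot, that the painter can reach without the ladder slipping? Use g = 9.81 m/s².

d ≈ 3.41 m

Choose the foot of the ladder as the axis so the floor normal and friction both act there and drop out.
Ladder weight 24×9.81 = 235.4 N acts at 3.7 m along the ladder; its horizontal arm is 3.7·cos61° = 1.794 m → τ = 422.3 N·m clockwise.
Painter weight 85×9.81 = 833.9 N at distance d → arm d·cos61° → τ = 833.9·d·0.4848 clockwise.
Wall normal N at the top has arm L sinθ = 6.472 m counterclockwise, so Στ = 0 gives N·6.472 = 422.3 + 404.3·d.
ΣFy = 0 ⇒ N_floor = 1069 N, so the maximum friction is μ_s·N_floor = 0.26×1069 = 277.9 N. ΣFx = 0 ⇒ N_wall = f, so at the slipping point N = 277.9 N.
Substituting: 277.9×6.472 = 422.3 + 404.3·d ⇒ d = (1799 − 422.3) / 404.3 = 3.41 m.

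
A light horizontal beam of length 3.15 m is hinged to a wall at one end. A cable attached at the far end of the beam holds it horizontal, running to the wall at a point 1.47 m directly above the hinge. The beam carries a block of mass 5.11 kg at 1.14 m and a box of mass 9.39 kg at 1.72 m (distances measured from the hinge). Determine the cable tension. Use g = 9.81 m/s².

Take moments about the hinge.
Block: 5.11 × 9.81 = 50.13 N down at 1.14 m → arm 1.14 m, τ = 50.13 × 1.14 = 57.15 N·m clockwise.
Box: 9.39 × 9.81 = 92.12 N down at 1.72 m → arm 1.72 m, τ = 92.12 × 1.72 = 158.4 N·m clockwise.
Total clockwise load moment = 215.6 N·m.
The cable tension T acts at 3.15 m; only its component perpendicular to the beam, T sinθ, produces torque. sinθ = h/√(h²+d²) = 1.47/√(1.47²+3.15²) = 0.4229.
For rotational equilibrium, T × 3.15 × 0.4229 = 215.6, so T = 215.6 / 1.332 = 162 N.

T ≈ 162 N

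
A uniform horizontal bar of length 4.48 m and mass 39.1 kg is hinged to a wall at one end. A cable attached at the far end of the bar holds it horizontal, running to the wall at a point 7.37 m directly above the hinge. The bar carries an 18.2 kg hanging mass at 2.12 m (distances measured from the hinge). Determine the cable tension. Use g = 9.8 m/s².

T ≈ 323 N

About the hinge:
Beam weight: 39.1 × 9.8 = 383.2 N down at 2.24 m → arm 2.24 m, τ = 383.2 × 2.24 = 858.4 N·m clockwise.
Hanging mass: 18.2 × 9.8 = 178.4 N down at 2.12 m → arm 2.12 m, τ = 178.4 × 2.12 = 378.2 N·m clockwise.
Total clockwise load moment = 1237 N·m.
The cable tension T acts at 4.48 m; only its component perpendicular to the bar, T sinθ, produces torque. sinθ = h/√(h²+d²) = 7.37/√(7.37²+4.48²) = 0.8545.
Setting net torque to zero: T × 4.48 × 0.8545 = 1237 → T = 1237 / 3.828 = 323 N.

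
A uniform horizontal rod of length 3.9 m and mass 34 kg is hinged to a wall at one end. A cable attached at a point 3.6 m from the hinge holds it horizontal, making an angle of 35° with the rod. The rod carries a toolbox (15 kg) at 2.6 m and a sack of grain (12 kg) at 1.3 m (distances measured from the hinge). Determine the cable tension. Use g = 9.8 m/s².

T ≈ 574 N

Take moments about the hinge.
Beam weight: 34 × 9.8 = 333.2 N down at 1.95 m → arm 1.95 m, τ = 333.2 × 1.95 = 649.7 N·m clockwise.
Toolbox: 15 × 9.8 = 147 N down at 2.6 m → arm 2.6 m, τ = 147 × 2.6 = 382.2 N·m clockwise.
Sack of grain: 12 × 9.8 = 117.6 N down at 1.3 m → arm 1.3 m, τ = 117.6 × 1.3 = 152.9 N·m clockwise.
Total clockwise load moment = 1185 N·m.
The cable tension T acts at 3.6 m; only its component perpendicular to the rod, T sinθ, produces torque. sin 35° = 0.5736.
Setting net torque to zero: T × 3.6 × 0.5736 = 1185 → T = 1185 / 2.065 = 574 N.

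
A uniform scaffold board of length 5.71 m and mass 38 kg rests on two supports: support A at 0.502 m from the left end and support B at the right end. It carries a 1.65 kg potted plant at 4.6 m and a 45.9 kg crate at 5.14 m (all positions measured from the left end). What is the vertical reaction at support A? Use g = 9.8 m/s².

Choose support B as the axis so its reaction then has zero moment arm.
Beam weight: 38 × 9.8 = 372.4 N down at 2.855 m → arm 2.855 m, τ = 372.4 × 2.855 = 1063 N·m counterclockwise.
Potted plant: 1.65 × 9.8 = 16.17 N down at 4.6 m → arm 1.11 m, τ = 16.17 × 1.11 = 17.95 N·m counterclockwise.
Crate: 45.9 × 9.8 = 449.8 N down at 5.14 m → arm 0.57 m, τ = 449.8 × 0.57 = 256.4 N·m counterclockwise.
Net load moment about support B = 1337 N·m counterclockwise.
Reaction R at support A is upward at 0.502 m, arm 5.208 m → moment R × 5.208 clockwise.
Balancing moments: R × 5.208 = 1337, giving R = 257 N.

R_A ≈ 257 N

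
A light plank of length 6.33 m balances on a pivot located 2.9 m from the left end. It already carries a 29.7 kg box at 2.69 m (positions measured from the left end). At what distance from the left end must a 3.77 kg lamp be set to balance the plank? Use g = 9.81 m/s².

Sum moments about the pivot (at 2.9 m from the left end) (the support reaction has zero arm there).
Box: 29.7 × 9.81 = 291.4 N down at 2.69 m → arm 0.21 m, τ = 291.4 × 0.21 = 61.19 N·m counterclockwise.
Net moment of existing loads = 61.19 N·m counterclockwise.
The lamp weighs 3.77 × 9.81 = 36.98 N and must supply an equal clockwise moment, so its lever arm about the pivot is 61.19 / 36.98 = 1.65 m.
That puts it at 2.9 + 1.65 = 4.55 m from the left end.

x ≈ 4.55 m from the left end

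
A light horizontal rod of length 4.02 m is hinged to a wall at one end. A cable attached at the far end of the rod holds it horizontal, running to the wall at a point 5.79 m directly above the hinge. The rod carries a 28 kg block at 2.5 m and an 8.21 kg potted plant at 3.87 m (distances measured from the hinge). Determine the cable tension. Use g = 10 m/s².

Taking torques about the hinge:
Block: 28 × 10 = 280 N down at 2.5 m → arm 2.5 m, τ = 280 × 2.5 = 700 N·m clockwise.
Potted plant: 8.21 × 10 = 82.1 N down at 3.87 m → arm 3.87 m, τ = 82.1 × 3.87 = 317.7 N·m clockwise.
Total clockwise load moment = 1018 N·m.
The cable tension T acts at 4.02 m; only its component perpendicular to the rod, T sinθ, produces torque. sinθ = h/√(h²+d²) = 5.79/√(5.79²+4.02²) = 0.8214.
Balancing moments: T × 4.02 × 0.8214 = 1018, giving T = 1018 / 3.302 = 308 N.

T ≈ 308 N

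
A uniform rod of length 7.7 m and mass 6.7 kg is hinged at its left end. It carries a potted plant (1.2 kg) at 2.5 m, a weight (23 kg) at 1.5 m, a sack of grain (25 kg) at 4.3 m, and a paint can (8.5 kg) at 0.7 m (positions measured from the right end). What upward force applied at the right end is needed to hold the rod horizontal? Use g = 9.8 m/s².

F ≈ 406 N

Sum moments about the left end (the unknown pivot reaction has zero arm there).
Beam weight: 6.7 × 9.8 = 65.66 N down at 3.85 m → arm 3.85 m, τ = 65.66 × 3.85 = 252.8 N·m clockwise.
Potted plant: 1.2 × 9.8 = 11.76 N down at 2.5 m → arm 5.2 m, τ = 11.76 × 5.2 = 61.15 N·m clockwise.
Weight: 23 × 9.8 = 225.4 N down at 1.5 m → arm 6.2 m, τ = 225.4 × 6.2 = 1397 N·m clockwise.
Sack of grain: 25 × 9.8 = 245 N down at 4.3 m → arm 3.4 m, τ = 245 × 3.4 = 833 N·m clockwise.
Paint can: 8.5 × 9.8 = 83.3 N down at 0.7 m → arm 7 m, τ = 83.3 × 7 = 583.1 N·m clockwise.
Net moment of the loads = 3127 N·m clockwise.
The upward force F acts at the right end, arm 7.7 m, giving F × 7.7 counterclockwise.
Στ = 0 ⇒ F × 7.7 = 3127 ⇒ F = 3127 / 7.7 = 406 N.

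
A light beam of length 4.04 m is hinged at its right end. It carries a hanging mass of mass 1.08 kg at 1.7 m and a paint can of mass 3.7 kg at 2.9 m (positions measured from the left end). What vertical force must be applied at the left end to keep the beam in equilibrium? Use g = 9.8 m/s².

Take moments about the right end.
Hanging mass: 1.08 × 9.8 = 10.58 N down at 1.7 m → arm 2.34 m, τ = 10.58 × 2.34 = 24.76 N·m counterclockwise.
Paint can: 3.7 × 9.8 = 36.26 N down at 2.9 m → arm 1.14 m, τ = 36.26 × 1.14 = 41.34 N·m counterclockwise.
Net moment of the loads = 66.1 N·m counterclockwise.
The upward force F acts at the left end, arm 4.04 m, giving F × 4.04 clockwise.
Setting net torque to zero: F × 4.04 = 66.1 → F = 66.1 / 4.04 = 16.4 N.

F ≈ 16.4 N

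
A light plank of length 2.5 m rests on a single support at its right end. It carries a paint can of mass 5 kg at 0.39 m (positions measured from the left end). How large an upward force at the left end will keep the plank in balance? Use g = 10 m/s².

F ≈ 42.2 N

Sum moments about the right end (the unknown pivot reaction has zero arm there).
Paint can: 5 × 10 = 50 N down at 0.39 m → arm 2.11 m, τ = 50 × 2.11 = 105.5 N·m counterclockwise.
Net moment of the loads = 105.5 N·m counterclockwise.
The upward force F acts at the left end, arm 2.5 m, giving F × 2.5 clockwise.
For rotational equilibrium, F × 2.5 = 105.5, so F = 105.5 / 2.5 = 42.2 N.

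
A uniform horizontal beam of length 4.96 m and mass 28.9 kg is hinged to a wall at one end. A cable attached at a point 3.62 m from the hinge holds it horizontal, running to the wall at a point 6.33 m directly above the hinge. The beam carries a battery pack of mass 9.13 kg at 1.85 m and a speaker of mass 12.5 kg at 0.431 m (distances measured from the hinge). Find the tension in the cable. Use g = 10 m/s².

About the hinge:
Beam weight: 28.9 × 10 = 289 N down at 2.48 m → arm 2.48 m, τ = 289 × 2.48 = 716.7 N·m clockwise.
Battery pack: 9.13 × 10 = 91.3 N down at 1.85 m → arm 1.85 m, τ = 91.3 × 1.85 = 168.9 N·m clockwise.
Speaker: 12.5 × 10 = 125 N down at 0.431 m → arm 0.431 m, τ = 125 × 0.431 = 53.88 N·m clockwise.
Total clockwise load moment = 939.5 N·m.
The cable tension T acts at 3.62 m; only its component perpendicular to the beam, T sinθ, produces torque. sinθ = h/√(h²+d²) = 6.33/√(6.33²+3.62²) = 0.8681.
Balancing moments: T × 3.62 × 0.8681 = 939.5, giving T = 939.5 / 3.143 = 299 N.

T ≈ 299 N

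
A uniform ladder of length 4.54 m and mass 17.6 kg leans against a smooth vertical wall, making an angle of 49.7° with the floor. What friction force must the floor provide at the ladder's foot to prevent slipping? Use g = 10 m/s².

Take moments about the foot of the ladder.
Ladder weight 17.6×10 = 176 N acts at 2.27 m along the ladder; its horizontal arm is 2.27·cos49.7° = 1.468 m → τ = 258.4 N·m clockwise.
Wall normal N acts horizontally at the top; its moment arm is the height L sinθ = 4.54·sin49.7° = 3.463 m, counterclockwise.
For rotational equilibrium, N × 3.463 = 258.4, so N = 74.6 N.
ΣFx = 0: friction at the foot balances the wall's push, so f = N_wall = 74.6 N.

f ≈ 74.6 N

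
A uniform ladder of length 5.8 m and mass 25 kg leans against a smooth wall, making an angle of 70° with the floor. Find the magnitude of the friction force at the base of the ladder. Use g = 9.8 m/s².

f ≈ 44.6 N

Take moments about the foot of the ladder.
Ladder weight 25×9.8 = 245 N acts at 2.9 m along the ladder; its horizontal arm is 2.9·cos70° = 0.9919 m → τ = 243 N·m clockwise.
Wall normal N acts horizontally at the top; its moment arm is the height L sinθ = 5.8·sin70° = 5.45 m, counterclockwise.
Balancing moments: N × 5.45 = 243, giving N = 44.6 N.
ΣFx = 0: friction at the foot balances the wall's push, so f = N_wall = 44.6 N.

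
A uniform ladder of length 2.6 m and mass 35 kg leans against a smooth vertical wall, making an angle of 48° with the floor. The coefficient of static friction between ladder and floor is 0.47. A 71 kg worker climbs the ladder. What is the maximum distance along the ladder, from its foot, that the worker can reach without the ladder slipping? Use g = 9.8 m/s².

d ≈ 1.39 m

Sum moments about the foot of the ladder (the floor normal and friction both act there and drop out).
Ladder weight 35×9.8 = 343 N acts at 1.3 m along the ladder; its horizontal arm is 1.3·cos48° = 0.8699 m → τ = 298.4 N·m clockwise.
Worker weight 71×9.8 = 695.8 N at distance d → arm d·cos48° → τ = 695.8·d·0.6691 clockwise.
Wall normal N at the top has arm L sinθ = 1.932 m counterclockwise, so Στ = 0 gives N·1.932 = 298.4 + 465.6·d.
ΣFy = 0 ⇒ N_floor = 1039 N, so the maximum friction is μ_s·N_floor = 0.47×1039 = 488.3 N. ΣFx = 0 ⇒ N_wall = f, so at the slipping point N = 488.3 N.
Substituting: 488.3×1.932 = 298.4 + 465.6·d ⇒ d = (943.4 − 298.4) / 465.6 = 1.39 m.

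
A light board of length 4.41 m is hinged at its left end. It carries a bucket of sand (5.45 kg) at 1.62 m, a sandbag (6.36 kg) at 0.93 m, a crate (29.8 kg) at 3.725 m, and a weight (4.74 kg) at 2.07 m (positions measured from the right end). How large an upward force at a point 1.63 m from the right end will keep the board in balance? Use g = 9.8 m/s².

F ≈ 243 N

Choose the left end as the axis so the unknown pivot reaction has zero arm there.
Bucket of sand: 5.45 × 9.8 = 53.41 N down at 1.62 m → arm 2.79 m, τ = 53.41 × 2.79 = 149 N·m clockwise.
Sandbag: 6.36 × 9.8 = 62.33 N down at 0.93 m → arm 3.48 m, τ = 62.33 × 3.48 = 216.9 N·m clockwise.
Crate: 29.8 × 9.8 = 292 N down at 3.725 m → arm 0.685 m, τ = 292 × 0.685 = 200 N·m clockwise.
Weight: 4.74 × 9.8 = 46.45 N down at 2.07 m → arm 2.34 m, τ = 46.45 × 2.34 = 108.7 N·m clockwise.
Net moment of the loads = 674.6 N·m clockwise.
The upward force F acts at a point 1.63 m from the right end, arm 2.78 m, giving F × 2.78 counterclockwise.
Setting net torque to zero: F × 2.78 = 674.6 → F = 674.6 / 2.78 = 243 N.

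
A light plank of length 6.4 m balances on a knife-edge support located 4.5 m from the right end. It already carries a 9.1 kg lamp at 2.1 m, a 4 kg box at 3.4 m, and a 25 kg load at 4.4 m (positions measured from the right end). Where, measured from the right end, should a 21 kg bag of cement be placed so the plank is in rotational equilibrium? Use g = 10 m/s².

x ≈ 5.87 m from the right end

Sum moments about the knife-edge support (at 4.5 m from the right end) (the support reaction has zero arm there).
Lamp: 9.1 × 10 = 91 N down at 2.1 m → arm 2.4 m, τ = 91 × 2.4 = 218.4 N·m clockwise.
Box: 4 × 10 = 40 N down at 3.4 m → arm 1.1 m, τ = 40 × 1.1 = 44 N·m clockwise.
Load: 25 × 10 = 250 N down at 4.4 m → arm 0.1 m, τ = 250 × 0.1 = 25 N·m clockwise.
Net moment of existing loads = 287.4 N·m clockwise.
The bag of cement weighs 21 × 10 = 210 N and must supply an equal counterclockwise moment, so its lever arm about the knife-edge support is 287.4 / 210 = 1.37 m.
That puts it at 4.5 + 1.37 = 5.87 m from the right end.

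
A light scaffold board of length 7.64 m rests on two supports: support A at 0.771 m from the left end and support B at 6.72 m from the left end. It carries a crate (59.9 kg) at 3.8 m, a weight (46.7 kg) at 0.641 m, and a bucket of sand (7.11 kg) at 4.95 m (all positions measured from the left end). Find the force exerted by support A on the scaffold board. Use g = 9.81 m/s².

R_A ≈ 777 N

Choose support B as the axis so its reaction then has zero moment arm.
Crate: 59.9 × 9.81 = 587.6 N down at 3.8 m → arm 2.92 m, τ = 587.6 × 2.92 = 1716 N·m counterclockwise.
Weight: 46.7 × 9.81 = 458.1 N down at 0.641 m → arm 6.079 m, τ = 458.1 × 6.079 = 2785 N·m counterclockwise.
Bucket of sand: 7.11 × 9.81 = 69.75 N down at 4.95 m → arm 1.77 m, τ = 69.75 × 1.77 = 123.5 N·m counterclockwise.
Net load moment about support B = 4624 N·m counterclockwise.
Reaction R at support A is upward at 0.771 m, arm 5.949 m → moment R × 5.949 clockwise.
Balancing moments: R × 5.949 = 4624, giving R = 777 N.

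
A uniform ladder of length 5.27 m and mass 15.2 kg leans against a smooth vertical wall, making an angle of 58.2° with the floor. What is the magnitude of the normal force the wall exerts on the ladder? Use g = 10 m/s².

N_wall ≈ 47.1 N

Taking torques about the foot of the ladder:
Ladder weight 15.2×10 = 152 N acts at 2.635 m along the ladder; its horizontal arm is 2.635·cos58.2° = 1.389 m → τ = 211.1 N·m clockwise.
Wall normal N acts horizontally at the top; its moment arm is the height L sinθ = 5.27·sin58.2° = 4.479 m, counterclockwise.
Στ = 0 ⇒ N × 4.479 = 211.1 ⇒ N = 47.1 N.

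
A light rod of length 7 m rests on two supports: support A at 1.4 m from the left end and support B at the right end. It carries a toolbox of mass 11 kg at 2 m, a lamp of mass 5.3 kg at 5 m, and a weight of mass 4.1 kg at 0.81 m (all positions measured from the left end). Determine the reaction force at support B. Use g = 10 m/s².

About support A:
Toolbox: 11 × 10 = 110 N down at 2 m → arm 0.6 m, τ = 110 × 0.6 = 66 N·m clockwise.
Lamp: 5.3 × 10 = 53 N down at 5 m → arm 3.6 m, τ = 53 × 3.6 = 190.8 N·m clockwise.
Weight: 4.1 × 10 = 41 N down at 0.81 m → arm 0.59 m, τ = 41 × 0.59 = 24.19 N·m counterclockwise.
Net load moment about support A = 232.6 N·m clockwise.
Reaction R at support B is upward at 7 m, arm 5.6 m → moment R × 5.6 counterclockwise.
Στ = 0 ⇒ R × 5.6 = 232.6 ⇒ R = 41.5 N.

R_B ≈ 41.5 N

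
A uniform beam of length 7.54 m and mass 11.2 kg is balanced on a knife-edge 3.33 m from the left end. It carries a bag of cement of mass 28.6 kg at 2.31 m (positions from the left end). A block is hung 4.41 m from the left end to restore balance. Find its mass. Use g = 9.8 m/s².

m ≈ 22.4 kg

Taking torques about the knife-edge (at 3.33 m from the left end):
Beam weight: 11.2 × 9.8 = 109.8 N down at 3.77 m → arm 0.44 m, τ = 109.8 × 0.44 = 48.31 N·m clockwise.
Bag of cement: 28.6 × 9.8 = 280.3 N down at 2.31 m → arm 1.02 m, τ = 280.3 × 1.02 = 285.9 N·m counterclockwise.
Net moment of known loads = 237.6 N·m counterclockwise.
An unknown mass m at 4.41 m has arm 1.08 m; its moment is m·g·1.08 clockwise.
Balancing moments: m × 9.8 × 1.08 = 237.6, giving m = 237.6 / (9.8 × 1.08) = 22.4 kg.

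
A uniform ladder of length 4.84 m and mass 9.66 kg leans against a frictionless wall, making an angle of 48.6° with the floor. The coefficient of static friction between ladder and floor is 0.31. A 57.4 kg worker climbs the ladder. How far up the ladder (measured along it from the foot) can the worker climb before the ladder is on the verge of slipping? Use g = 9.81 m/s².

Choose the foot of the ladder as the axis so the floor normal and friction both act there and drop out.
Ladder weight 9.66×9.81 = 94.76 N acts at 2.42 m along the ladder; its horizontal arm is 2.42·cos48.6° = 1.6 m → τ = 151.6 N·m clockwise.
Worker weight 57.4×9.81 = 563.1 N at distance d → arm d·cos48.6° → τ = 563.1·d·0.6613 clockwise.
Wall normal N at the top has arm L sinθ = 3.631 m counterclockwise, so Στ = 0 gives N·3.631 = 151.6 + 372.4·d.
ΣFy = 0 ⇒ N_floor = 657.9 N, so the maximum friction is μ_s·N_floor = 0.31×657.9 = 203.9 N. ΣFx = 0 ⇒ N_wall = f, so at the slipping point N = 203.9 N.
Substituting: 203.9×3.631 = 151.6 + 372.4·d ⇒ d = (740.4 − 151.6) / 372.4 = 1.58 m.

d ≈ 1.58 m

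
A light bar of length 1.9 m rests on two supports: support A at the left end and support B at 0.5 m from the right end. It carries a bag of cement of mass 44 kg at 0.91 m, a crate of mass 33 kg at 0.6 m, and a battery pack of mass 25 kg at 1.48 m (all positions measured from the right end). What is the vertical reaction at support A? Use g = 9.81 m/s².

About support B:
Bag of cement: 44 × 9.81 = 431.6 N down at 0.91 m → arm 0.41 m, τ = 431.6 × 0.41 = 177 N·m counterclockwise.
Crate: 33 × 9.81 = 323.7 N down at 0.6 m → arm 0.1 m, τ = 323.7 × 0.1 = 32.37 N·m counterclockwise.
Battery pack: 25 × 9.81 = 245.2 N down at 1.48 m → arm 0.98 m, τ = 245.2 × 0.98 = 240.3 N·m counterclockwise.
Net load moment about support B = 449.7 N·m counterclockwise.
Reaction R at support A is upward at 1.9 m, arm 1.4 m → moment R × 1.4 clockwise.
Στ = 0 ⇒ R × 1.4 = 449.7 ⇒ R = 321 N.

R_A ≈ 321 N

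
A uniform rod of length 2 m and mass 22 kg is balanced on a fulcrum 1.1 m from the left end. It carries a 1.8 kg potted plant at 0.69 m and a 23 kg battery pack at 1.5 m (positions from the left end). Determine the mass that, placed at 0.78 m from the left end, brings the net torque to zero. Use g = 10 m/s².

About the fulcrum (at 1.1 m from the left end):
Beam weight: 22 × 10 = 220 N down at 1 m → arm 0.1 m, τ = 220 × 0.1 = 22 N·m counterclockwise.
Potted plant: 1.8 × 10 = 18 N down at 0.69 m → arm 0.41 m, τ = 18 × 0.41 = 7.38 N·m counterclockwise.
Battery pack: 23 × 10 = 230 N down at 1.5 m → arm 0.4 m, τ = 230 × 0.4 = 92 N·m clockwise.
Net moment of known loads = 62.62 N·m clockwise.
An unknown mass m at 0.78 m has arm 0.32 m; its moment is m·g·0.32 counterclockwise.
Balancing moments: m × 10 × 0.32 = 62.62, giving m = 62.62 / (10 × 0.32) = 19.6 kg.

m ≈ 19.6 kg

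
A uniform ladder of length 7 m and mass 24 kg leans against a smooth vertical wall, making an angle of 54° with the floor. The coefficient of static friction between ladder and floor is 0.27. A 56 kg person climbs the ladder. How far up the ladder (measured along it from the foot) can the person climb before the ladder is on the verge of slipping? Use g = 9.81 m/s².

d ≈ 2.22 m

About the foot of the ladder:
Ladder weight 24×9.81 = 235.4 N acts at 3.5 m along the ladder; its horizontal arm is 3.5·cos54° = 2.057 m → τ = 484.2 N·m clockwise.
Person weight 56×9.81 = 549.4 N at distance d → arm d·cos54° → τ = 549.4·d·0.5878 clockwise.
Wall normal N at the top has arm L sinθ = 5.663 m counterclockwise, so Στ = 0 gives N·5.663 = 484.2 + 322.9·d.
ΣFy = 0 ⇒ N_floor = 784.8 N, so the maximum friction is μ_s·N_floor = 0.27×784.8 = 211.9 N. ΣFx = 0 ⇒ N_wall = f, so at the slipping point N = 211.9 N.
Substituting: 211.9×5.663 = 484.2 + 322.9·d ⇒ d = (1200 − 484.2) / 322.9 = 2.22 m.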